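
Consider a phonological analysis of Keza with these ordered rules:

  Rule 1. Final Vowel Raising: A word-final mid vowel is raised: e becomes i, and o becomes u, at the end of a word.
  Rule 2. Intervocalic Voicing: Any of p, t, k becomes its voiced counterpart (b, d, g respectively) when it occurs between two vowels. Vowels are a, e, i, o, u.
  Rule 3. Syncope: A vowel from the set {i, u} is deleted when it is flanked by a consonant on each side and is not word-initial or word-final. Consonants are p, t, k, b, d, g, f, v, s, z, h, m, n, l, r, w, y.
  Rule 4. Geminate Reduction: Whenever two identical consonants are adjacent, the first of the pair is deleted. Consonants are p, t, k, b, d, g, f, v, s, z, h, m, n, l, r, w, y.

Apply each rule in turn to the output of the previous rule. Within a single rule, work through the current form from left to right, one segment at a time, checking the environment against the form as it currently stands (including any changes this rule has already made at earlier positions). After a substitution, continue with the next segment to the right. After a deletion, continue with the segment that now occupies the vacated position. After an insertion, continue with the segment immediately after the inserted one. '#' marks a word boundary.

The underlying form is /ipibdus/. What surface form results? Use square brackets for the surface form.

Rule 1 Final Vowel Raising: no change — [ipibdus]
Rule 2 Intervocalic Voicing: [ipibdus] → [ibibdus]
Rule 3 Syncope: [ibibdus] → [ibbds]
Rule 4 Geminate Reduction: [ibbds] → [ibds]

[ibds]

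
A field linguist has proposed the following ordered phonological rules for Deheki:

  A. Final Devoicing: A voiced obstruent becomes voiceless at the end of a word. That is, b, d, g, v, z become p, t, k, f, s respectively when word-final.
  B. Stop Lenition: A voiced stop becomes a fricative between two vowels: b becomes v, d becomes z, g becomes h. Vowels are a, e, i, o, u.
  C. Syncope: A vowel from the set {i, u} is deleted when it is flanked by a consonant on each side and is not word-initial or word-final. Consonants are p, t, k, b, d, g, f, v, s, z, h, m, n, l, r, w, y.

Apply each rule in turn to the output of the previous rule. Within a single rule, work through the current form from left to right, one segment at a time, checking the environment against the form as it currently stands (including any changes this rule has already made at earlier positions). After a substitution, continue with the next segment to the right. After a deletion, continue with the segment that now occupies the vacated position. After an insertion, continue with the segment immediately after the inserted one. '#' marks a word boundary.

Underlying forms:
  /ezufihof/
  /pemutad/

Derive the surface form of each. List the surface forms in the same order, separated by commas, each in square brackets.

/ezufihof/:
  A Final Devoicing: no change — [ezufihof]
  B Stop Lenition: no change — [ezufihof]
  C Syncope: [ezufihof] → [ezfhof]
/pemutad/:
  A Final Devoicing: [pemutad] → [pemutat]
  B Stop Lenition: no change — [pemutat]
  C Syncope: [pemutat] → [pemtat]

[ezfhof], [pemtat]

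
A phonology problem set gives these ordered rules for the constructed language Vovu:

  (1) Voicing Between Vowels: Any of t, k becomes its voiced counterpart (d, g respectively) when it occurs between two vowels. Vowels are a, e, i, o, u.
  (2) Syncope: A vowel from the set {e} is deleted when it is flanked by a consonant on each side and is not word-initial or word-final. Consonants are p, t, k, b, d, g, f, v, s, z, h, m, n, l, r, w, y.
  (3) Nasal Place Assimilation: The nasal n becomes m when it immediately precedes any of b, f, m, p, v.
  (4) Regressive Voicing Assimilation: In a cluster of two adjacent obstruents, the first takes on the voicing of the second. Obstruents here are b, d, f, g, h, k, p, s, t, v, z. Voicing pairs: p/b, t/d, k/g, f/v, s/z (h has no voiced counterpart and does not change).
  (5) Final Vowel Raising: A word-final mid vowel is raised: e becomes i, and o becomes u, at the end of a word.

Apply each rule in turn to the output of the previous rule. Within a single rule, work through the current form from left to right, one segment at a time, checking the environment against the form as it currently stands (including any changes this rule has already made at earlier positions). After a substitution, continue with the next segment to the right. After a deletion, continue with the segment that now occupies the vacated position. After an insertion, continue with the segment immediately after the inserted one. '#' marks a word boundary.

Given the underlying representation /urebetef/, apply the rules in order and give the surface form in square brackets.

[urbtf]

(1) Voicing Between Vowels: [urebetef] → [urebedef]
(2) Syncope: [urebedef] → [urbdf]
(3) Nasal Place Assimilation: no change — [urbdf]
(4) Regressive Voicing Assimilation: [urbdf] → [urbtf]
(5) Final Vowel Raising: no change — [urbtf]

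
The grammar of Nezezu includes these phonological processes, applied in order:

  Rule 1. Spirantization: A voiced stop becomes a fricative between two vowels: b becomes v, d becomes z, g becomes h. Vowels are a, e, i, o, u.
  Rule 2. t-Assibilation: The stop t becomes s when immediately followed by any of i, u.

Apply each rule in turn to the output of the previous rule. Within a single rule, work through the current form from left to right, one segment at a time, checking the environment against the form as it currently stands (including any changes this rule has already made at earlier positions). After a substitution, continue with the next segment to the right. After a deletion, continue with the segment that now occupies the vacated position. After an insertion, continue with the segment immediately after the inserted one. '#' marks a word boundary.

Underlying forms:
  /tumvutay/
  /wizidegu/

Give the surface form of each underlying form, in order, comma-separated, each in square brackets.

[sumvutay], [wizizehu]

/tumvutay/:
  Rule 1 Spirantization: no change — [tumvutay]
  Rule 2 t-Assibilation: [tumvutay] → [sumvutay]
/wizidegu/:
  Rule 1 Spirantization: [wizidegu] → [wizizehu]
  Rule 2 t-Assibilation: no change — [wizizehu]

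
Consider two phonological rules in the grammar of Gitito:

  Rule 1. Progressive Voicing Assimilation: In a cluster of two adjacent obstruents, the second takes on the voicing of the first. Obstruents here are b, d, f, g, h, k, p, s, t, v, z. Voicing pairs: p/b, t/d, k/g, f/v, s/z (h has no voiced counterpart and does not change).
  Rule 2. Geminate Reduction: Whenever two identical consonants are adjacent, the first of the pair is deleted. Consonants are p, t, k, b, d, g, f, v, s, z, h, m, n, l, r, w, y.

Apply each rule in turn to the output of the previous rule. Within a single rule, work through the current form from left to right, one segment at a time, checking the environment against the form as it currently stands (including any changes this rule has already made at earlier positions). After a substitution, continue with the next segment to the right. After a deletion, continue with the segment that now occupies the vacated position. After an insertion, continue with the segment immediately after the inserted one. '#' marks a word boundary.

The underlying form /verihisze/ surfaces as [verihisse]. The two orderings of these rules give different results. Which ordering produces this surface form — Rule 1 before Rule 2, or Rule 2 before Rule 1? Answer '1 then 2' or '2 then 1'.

2 then 1

Order 1 then 2:
  1 Progressive Voicing Assimilation: [verihisze] → [verihisse]
  2 Geminate Reduction: [verihisse] → [verihise]
  result: [verihise]
Order 2 then 1:
  2 Geminate Reduction: no change — [verihisze]
  1 Progressive Voicing Assimilation: [verihisze] → [verihisse]
  result: [verihisse]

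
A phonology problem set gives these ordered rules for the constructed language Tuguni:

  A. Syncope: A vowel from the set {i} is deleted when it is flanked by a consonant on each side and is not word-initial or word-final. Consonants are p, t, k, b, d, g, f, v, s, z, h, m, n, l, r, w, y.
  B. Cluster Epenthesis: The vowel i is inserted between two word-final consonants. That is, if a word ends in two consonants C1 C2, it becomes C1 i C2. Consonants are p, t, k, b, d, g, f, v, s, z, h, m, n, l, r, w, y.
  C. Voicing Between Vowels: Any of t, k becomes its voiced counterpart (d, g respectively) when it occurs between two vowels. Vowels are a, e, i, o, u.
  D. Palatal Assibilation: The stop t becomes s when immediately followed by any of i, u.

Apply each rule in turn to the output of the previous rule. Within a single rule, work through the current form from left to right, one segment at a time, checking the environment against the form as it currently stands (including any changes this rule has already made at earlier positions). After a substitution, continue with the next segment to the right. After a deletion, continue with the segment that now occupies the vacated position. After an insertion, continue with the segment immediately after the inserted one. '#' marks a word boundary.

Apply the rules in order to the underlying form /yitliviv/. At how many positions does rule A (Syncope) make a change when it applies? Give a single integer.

A Syncope: [yitliviv] → [ytlvv]
B Cluster Epenthesis: [ytlvv] → [ytlviv]
C Voicing Between Vowels: no change — [ytlviv]
D Palatal Assibilation: no change — [ytlviv]
Rule A changed 3 position(s).

3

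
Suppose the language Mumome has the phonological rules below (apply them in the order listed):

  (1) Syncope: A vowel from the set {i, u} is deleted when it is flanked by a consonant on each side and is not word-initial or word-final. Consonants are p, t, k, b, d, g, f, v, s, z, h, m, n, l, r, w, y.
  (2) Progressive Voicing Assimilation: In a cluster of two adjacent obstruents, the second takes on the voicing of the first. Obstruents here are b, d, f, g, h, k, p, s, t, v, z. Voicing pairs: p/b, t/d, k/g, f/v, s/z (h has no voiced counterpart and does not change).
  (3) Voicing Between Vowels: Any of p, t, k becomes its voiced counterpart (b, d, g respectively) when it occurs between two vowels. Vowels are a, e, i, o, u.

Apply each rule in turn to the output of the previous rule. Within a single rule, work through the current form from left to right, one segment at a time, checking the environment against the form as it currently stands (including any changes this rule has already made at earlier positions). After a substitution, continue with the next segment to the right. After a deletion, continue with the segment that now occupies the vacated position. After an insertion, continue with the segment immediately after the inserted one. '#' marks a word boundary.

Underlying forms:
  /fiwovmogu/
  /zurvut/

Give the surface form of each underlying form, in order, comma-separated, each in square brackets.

[fwovmogu], [zrvd]

/fiwovmogu/:
  (1) Syncope: [fiwovmogu] → [fwovmogu]
  (2) Progressive Voicing Assimilation: no change — [fwovmogu]
  (3) Voicing Between Vowels: no change — [fwovmogu]
/zurvut/:
  (1) Syncope: [zurvut] → [zrvt]
  (2) Progressive Voicing Assimilation: [zrvt] → [zrvd]
  (3) Voicing Between Vowels: no change — [zrvd]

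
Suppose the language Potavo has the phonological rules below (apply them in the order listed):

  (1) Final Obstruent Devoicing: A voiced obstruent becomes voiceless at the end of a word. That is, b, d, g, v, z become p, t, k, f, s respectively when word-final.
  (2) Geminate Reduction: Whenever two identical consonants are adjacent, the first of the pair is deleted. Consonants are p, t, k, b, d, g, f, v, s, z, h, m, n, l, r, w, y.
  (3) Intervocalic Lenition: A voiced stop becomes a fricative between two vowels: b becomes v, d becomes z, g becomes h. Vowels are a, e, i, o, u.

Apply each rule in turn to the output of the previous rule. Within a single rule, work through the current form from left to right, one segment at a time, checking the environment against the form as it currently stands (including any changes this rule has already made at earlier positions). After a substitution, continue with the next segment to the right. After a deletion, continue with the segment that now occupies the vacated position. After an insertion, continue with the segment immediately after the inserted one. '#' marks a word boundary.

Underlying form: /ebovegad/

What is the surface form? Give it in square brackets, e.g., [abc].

(1) Final Obstruent Devoicing: [ebovegad] → [ebovegat]
(2) Geminate Reduction: no change — [ebovegat]
(3) Intervocalic Lenition: [ebovegat] → [evovehat]

[evovehat]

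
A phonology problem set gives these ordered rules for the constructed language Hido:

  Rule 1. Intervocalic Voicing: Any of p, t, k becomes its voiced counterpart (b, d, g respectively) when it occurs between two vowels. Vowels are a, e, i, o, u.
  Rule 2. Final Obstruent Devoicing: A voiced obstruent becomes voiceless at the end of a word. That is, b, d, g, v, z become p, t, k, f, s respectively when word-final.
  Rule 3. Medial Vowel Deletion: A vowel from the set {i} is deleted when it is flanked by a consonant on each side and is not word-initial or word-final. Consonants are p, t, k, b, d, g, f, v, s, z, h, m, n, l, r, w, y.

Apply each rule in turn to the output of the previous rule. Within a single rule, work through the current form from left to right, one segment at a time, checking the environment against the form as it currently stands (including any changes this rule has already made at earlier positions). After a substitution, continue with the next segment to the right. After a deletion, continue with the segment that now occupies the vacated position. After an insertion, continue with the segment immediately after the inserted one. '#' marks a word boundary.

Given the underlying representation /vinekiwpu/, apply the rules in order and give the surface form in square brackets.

[vnegwpu]

Rule 1 Intervocalic Voicing: [vinekiwpu] → [vinegiwpu]
Rule 2 Final Obstruent Devoicing: no change — [vinegiwpu]
Rule 3 Medial Vowel Deletion: [vinegiwpu] → [vnegwpu]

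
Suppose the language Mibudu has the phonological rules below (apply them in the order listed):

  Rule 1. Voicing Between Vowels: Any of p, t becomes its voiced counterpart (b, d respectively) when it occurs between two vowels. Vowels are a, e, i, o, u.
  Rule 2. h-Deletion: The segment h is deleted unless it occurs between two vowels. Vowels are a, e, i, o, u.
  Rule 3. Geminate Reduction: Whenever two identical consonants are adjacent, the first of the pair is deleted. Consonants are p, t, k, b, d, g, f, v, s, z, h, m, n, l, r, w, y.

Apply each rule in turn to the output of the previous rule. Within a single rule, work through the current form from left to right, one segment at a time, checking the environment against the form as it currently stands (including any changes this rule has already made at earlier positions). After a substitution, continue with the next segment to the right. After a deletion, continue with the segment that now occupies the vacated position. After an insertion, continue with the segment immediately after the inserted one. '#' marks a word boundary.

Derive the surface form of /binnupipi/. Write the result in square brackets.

[binubibi]

Rule 1 Voicing Between Vowels: [binnupipi] → [binnubibi]
Rule 2 h-Deletion: no change — [binnubibi]
Rule 3 Geminate Reduction: [binnubibi] → [binubibi]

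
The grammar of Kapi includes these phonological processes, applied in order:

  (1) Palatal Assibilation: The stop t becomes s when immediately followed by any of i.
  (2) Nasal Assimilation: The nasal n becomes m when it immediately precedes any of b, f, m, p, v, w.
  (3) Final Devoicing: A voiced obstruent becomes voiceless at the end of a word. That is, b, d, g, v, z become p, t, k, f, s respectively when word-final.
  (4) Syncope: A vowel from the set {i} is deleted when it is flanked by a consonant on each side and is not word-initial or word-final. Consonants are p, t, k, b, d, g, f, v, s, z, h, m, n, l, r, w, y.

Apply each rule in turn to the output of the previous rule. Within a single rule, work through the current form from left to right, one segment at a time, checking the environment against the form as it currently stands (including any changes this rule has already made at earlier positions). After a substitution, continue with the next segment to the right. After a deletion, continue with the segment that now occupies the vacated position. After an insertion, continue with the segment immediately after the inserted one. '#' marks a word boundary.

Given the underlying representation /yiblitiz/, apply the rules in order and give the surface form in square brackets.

[yblss]

(1) Palatal Assibilation: [yiblitiz] → [yiblisiz]
(2) Nasal Assimilation: no change — [yiblisiz]
(3) Final Devoicing: [yiblisiz] → [yiblisis]
(4) Syncope: [yiblisis] → [yblss]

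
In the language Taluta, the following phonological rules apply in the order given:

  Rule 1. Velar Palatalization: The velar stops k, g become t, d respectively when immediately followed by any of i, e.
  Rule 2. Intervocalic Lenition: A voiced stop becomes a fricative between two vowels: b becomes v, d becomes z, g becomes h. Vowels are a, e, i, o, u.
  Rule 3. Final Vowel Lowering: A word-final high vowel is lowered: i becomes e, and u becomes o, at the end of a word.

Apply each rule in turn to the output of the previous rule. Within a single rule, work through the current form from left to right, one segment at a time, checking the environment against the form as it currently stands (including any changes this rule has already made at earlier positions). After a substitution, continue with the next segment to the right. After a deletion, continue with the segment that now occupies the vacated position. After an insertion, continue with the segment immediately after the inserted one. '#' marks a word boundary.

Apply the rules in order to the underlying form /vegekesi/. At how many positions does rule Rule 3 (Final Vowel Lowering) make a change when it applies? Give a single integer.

1

Rule 1 Velar Palatalization: [vegekesi] → [vedetesi]
Rule 2 Intervocalic Lenition: [vedetesi] → [vezetesi]
Rule 3 Final Vowel Lowering: [vezetesi] → [vezetese]
Rule Rule 3 changed 1 position(s).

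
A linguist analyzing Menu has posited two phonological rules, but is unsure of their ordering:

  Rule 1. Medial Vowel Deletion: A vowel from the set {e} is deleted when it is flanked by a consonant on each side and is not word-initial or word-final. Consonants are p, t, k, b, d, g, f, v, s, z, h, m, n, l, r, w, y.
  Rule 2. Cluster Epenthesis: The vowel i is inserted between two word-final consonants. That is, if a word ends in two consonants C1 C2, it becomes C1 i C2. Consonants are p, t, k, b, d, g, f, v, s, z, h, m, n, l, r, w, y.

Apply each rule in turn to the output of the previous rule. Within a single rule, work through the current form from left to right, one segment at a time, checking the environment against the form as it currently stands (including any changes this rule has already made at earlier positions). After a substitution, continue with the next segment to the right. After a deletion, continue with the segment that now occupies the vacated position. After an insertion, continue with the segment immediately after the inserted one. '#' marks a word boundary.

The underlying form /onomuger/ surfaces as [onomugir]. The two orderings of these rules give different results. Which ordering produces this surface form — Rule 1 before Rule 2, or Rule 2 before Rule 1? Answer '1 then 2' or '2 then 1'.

1 then 2

Order 1 then 2:
  1 Medial Vowel Deletion: [onomuger] → [onomugr]
  2 Cluster Epenthesis: [onomugr] → [onomugir]
  result: [onomugir]
Order 2 then 1:
  2 Cluster Epenthesis: no change — [onomuger]
  1 Medial Vowel Deletion: [onomuger] → [onomugr]
  result: [onomugr]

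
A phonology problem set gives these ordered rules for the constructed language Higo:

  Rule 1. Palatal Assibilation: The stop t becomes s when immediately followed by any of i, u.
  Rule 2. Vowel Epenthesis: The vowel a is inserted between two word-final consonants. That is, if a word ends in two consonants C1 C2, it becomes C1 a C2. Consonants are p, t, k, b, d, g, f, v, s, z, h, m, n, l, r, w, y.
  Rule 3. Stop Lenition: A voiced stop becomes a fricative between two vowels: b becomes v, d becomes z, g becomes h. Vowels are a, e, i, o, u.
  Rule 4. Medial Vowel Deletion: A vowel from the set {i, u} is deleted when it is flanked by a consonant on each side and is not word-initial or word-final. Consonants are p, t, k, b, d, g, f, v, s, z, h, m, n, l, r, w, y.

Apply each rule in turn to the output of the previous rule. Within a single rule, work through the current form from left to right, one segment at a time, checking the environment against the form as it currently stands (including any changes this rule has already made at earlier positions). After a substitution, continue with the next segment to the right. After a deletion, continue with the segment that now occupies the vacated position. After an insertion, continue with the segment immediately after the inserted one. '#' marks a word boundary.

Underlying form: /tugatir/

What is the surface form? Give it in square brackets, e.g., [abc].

[shasr]

Rule 1 Palatal Assibilation: [tugatir] → [sugasir]
Rule 2 Vowel Epenthesis: no change — [sugasir]
Rule 3 Stop Lenition: [sugasir] → [suhasir]
Rule 4 Medial Vowel Deletion: [suhasir] → [shasr]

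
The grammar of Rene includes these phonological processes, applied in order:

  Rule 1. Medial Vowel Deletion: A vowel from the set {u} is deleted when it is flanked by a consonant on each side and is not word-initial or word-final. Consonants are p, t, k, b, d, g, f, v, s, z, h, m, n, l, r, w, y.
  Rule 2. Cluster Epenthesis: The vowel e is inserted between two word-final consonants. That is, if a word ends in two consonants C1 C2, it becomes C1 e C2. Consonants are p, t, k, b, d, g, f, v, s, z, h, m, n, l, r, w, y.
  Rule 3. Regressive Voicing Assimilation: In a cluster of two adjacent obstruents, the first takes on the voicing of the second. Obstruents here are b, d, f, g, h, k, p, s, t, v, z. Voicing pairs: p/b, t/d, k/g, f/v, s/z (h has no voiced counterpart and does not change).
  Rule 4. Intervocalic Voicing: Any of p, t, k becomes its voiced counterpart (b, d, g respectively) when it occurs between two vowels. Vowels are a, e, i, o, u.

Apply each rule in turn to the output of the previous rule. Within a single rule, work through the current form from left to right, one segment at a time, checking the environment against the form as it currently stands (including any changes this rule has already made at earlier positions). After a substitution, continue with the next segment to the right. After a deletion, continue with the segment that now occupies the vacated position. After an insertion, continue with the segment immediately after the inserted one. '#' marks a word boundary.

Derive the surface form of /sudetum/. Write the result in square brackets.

Rule 1 Medial Vowel Deletion: [sudetum] → [sdetm]
Rule 2 Cluster Epenthesis: [sdetm] → [sdetem]
Rule 3 Regressive Voicing Assimilation: [sdetem] → [zdetem]
Rule 4 Intervocalic Voicing: [zdetem] → [zdedem]

[zdedem]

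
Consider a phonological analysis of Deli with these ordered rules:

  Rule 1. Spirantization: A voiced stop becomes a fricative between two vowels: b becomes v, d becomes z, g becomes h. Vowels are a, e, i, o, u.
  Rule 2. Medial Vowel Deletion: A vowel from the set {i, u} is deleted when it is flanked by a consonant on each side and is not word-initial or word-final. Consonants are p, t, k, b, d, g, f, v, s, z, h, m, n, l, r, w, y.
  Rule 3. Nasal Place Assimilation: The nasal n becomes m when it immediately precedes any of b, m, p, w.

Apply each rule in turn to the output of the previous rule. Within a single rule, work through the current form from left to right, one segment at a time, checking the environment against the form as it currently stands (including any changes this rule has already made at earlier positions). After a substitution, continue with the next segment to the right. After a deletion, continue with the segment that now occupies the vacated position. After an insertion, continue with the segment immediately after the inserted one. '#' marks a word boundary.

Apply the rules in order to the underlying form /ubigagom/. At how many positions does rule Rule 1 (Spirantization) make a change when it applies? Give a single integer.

3

Rule 1 Spirantization: [ubigagom] → [uvihahom]
Rule 2 Medial Vowel Deletion: [uvihahom] → [uvhahom]
Rule 3 Nasal Place Assimilation: no change — [uvhahom]
Rule Rule 1 changed 3 position(s).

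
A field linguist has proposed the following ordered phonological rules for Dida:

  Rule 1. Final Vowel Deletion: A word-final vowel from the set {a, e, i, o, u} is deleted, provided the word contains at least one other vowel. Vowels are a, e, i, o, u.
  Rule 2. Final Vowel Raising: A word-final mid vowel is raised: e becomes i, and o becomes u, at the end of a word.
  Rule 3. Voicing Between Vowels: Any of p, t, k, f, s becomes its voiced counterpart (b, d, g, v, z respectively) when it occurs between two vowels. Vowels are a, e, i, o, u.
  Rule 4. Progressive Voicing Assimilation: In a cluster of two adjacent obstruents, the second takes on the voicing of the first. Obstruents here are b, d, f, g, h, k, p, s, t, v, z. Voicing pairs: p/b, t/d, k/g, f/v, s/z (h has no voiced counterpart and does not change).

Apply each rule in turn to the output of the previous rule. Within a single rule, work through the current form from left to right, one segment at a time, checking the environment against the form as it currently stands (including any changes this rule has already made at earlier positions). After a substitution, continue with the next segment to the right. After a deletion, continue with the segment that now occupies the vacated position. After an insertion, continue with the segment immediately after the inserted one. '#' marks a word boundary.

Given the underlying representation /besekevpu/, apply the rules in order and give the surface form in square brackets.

[bezegevb]

Rule 1 Final Vowel Deletion: [besekevpu] → [besekevp]
Rule 2 Final Vowel Raising: no change — [besekevp]
Rule 3 Voicing Between Vowels: [besekevp] → [bezegevp]
Rule 4 Progressive Voicing Assimilation: [bezegevp] → [bezegevb]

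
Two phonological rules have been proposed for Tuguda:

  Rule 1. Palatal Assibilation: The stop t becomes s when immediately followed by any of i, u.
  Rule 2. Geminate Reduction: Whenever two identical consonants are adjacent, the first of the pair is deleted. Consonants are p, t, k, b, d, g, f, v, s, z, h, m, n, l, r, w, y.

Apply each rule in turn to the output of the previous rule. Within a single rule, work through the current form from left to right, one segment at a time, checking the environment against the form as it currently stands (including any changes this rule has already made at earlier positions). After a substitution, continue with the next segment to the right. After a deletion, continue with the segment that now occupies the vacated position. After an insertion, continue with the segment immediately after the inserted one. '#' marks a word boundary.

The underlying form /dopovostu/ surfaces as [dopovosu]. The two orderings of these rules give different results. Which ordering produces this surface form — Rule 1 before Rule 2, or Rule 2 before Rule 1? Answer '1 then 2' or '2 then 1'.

1 then 2

Order 1 then 2:
  1 Palatal Assibilation: [dopovostu] → [dopovossu]
  2 Geminate Reduction: [dopovossu] → [dopovosu]
  result: [dopovosu]
Order 2 then 1:
  2 Geminate Reduction: no change — [dopovostu]
  1 Palatal Assibilation: [dopovostu] → [dopovossu]
  result: [dopovossu]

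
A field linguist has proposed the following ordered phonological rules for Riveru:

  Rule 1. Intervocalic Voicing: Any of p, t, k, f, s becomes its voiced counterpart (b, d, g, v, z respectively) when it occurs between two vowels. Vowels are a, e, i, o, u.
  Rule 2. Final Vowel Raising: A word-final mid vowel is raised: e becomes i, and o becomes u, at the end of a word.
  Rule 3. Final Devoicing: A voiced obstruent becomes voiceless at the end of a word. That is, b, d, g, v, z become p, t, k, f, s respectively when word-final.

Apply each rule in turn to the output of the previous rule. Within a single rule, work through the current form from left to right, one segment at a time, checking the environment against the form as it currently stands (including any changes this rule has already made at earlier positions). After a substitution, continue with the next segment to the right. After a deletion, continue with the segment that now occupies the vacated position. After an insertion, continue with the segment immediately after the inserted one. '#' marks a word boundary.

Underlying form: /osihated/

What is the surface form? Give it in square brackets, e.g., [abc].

Rule 1 Intervocalic Voicing: [osihated] → [ozihaded]
Rule 2 Final Vowel Raising: no change — [ozihaded]
Rule 3 Final Devoicing: [ozihaded] → [ozihadet]

[ozihadet]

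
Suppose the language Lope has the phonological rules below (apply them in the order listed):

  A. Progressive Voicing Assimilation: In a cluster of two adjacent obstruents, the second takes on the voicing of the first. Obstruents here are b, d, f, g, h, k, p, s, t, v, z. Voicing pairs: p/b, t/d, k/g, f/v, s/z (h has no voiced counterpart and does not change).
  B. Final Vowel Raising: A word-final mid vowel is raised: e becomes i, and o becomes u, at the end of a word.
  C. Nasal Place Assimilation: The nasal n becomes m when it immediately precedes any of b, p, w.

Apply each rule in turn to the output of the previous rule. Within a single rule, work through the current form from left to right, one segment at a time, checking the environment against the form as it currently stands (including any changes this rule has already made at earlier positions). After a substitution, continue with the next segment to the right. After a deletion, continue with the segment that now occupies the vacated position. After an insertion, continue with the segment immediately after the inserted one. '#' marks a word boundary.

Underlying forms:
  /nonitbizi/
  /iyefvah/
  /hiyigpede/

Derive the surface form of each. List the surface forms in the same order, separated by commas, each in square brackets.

/nonitbizi/:
  A Progressive Voicing Assimilation: [nonitbizi] → [nonitpizi]
  B Final Vowel Raising: no change — [nonitpizi]
  C Nasal Place Assimilation: no change — [nonitpizi]
/iyefvah/:
  A Progressive Voicing Assimilation: [iyefvah] → [iyeffah]
  B Final Vowel Raising: no change — [iyeffah]
  C Nasal Place Assimilation: no change — [iyeffah]
/hiyigpede/:
  A Progressive Voicing Assimilation: [hiyigpede] → [hiyigbede]
  B Final Vowel Raising: [hiyigbede] → [hiyigbedi]
  C Nasal Place Assimilation: no change — [hiyigbedi]

[nonitpizi], [iyeffah], [hiyigbedi]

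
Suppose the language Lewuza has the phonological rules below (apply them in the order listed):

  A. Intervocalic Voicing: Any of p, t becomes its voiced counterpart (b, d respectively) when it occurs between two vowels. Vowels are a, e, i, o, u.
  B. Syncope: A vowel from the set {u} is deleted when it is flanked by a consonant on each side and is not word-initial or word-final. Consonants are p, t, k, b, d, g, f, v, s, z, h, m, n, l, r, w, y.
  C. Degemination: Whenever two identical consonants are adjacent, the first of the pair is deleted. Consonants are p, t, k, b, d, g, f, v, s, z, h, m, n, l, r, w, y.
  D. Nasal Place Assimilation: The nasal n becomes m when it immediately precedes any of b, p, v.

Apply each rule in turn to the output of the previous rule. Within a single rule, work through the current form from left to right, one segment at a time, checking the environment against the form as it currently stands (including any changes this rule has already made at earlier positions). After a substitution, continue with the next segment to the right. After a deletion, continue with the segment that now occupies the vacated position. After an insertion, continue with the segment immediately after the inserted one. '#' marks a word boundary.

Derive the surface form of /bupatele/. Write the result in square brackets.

[badele]

A Intervocalic Voicing: [bupatele] → [bubadele]
B Syncope: [bubadele] → [bbadele]
C Degemination: [bbadele] → [badele]
D Nasal Place Assimilation: no change — [badele]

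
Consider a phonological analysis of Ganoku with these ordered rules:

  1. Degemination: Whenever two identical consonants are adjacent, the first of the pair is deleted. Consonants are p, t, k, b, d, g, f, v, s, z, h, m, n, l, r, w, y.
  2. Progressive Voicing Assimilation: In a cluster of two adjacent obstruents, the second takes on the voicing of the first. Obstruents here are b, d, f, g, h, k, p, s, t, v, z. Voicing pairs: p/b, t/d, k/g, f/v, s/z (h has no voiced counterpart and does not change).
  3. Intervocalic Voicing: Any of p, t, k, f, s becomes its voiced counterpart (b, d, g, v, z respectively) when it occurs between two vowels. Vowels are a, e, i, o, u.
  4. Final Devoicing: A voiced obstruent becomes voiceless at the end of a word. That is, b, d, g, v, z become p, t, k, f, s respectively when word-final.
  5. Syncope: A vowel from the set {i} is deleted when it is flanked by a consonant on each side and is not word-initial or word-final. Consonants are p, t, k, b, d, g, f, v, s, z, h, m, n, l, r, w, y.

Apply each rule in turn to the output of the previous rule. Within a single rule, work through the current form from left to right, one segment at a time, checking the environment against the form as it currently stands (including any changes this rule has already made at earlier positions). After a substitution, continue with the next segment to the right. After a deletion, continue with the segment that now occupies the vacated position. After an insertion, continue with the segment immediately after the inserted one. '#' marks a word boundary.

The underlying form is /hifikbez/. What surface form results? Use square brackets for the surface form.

1 Degemination: no change — [hifikbez]
2 Progressive Voicing Assimilation: [hifikbez] → [hifikpez]
3 Intervocalic Voicing: [hifikpez] → [hivikpez]
4 Final Devoicing: [hivikpez] → [hivikpes]
5 Syncope: [hivikpes] → [hvkpes]

[hvkpes]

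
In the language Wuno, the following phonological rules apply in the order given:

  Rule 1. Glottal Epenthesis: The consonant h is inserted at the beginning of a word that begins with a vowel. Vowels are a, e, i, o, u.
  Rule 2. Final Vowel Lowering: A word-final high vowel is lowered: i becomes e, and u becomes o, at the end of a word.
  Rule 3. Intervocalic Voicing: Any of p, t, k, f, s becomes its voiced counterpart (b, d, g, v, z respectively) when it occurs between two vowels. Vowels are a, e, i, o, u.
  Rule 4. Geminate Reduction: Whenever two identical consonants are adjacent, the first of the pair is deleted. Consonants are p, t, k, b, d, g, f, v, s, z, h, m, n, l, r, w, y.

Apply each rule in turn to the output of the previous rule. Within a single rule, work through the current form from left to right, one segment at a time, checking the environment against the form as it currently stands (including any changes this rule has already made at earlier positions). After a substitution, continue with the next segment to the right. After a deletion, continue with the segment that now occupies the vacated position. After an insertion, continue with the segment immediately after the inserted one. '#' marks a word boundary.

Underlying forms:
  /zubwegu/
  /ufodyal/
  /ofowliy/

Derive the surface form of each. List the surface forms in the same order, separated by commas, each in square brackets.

[zubwego], [huvodyal], [hovowliy]

/zubwegu/:
  Rule 1 Glottal Epenthesis: no change — [zubwegu]
  Rule 2 Final Vowel Lowering: [zubwegu] → [zubwego]
  Rule 3 Intervocalic Voicing: no change — [zubwego]
  Rule 4 Geminate Reduction: no change — [zubwego]
/ufodyal/:
  Rule 1 Glottal Epenthesis: [ufodyal] → [hufodyal]
  Rule 2 Final Vowel Lowering: no change — [hufodyal]
  Rule 3 Intervocalic Voicing: [hufodyal] → [huvodyal]
  Rule 4 Geminate Reduction: no change — [huvodyal]
/ofowliy/:
  Rule 1 Glottal Epenthesis: [ofowliy] → [hofowliy]
  Rule 2 Final Vowel Lowering: no change — [hofowliy]
  Rule 3 Intervocalic Voicing: [hofowliy] → [hovowliy]
  Rule 4 Geminate Reduction: no change — [hovowliy]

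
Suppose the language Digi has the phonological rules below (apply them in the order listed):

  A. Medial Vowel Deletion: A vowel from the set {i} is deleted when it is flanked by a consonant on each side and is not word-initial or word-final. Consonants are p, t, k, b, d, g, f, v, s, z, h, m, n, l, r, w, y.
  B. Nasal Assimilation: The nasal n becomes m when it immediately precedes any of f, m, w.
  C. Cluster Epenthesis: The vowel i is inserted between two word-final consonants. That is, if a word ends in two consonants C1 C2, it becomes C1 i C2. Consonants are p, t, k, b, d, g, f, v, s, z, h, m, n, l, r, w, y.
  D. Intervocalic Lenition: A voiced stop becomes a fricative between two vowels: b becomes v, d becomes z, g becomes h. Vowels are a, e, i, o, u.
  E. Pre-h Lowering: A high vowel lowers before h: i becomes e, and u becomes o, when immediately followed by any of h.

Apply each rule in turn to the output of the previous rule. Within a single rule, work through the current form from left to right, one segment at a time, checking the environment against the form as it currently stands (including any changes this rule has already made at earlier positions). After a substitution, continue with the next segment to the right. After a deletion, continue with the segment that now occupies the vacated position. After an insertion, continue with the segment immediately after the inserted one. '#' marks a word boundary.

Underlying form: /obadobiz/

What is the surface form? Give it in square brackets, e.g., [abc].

[ovazoviz]

A Medial Vowel Deletion: [obadobiz] → [obadobz]
B Nasal Assimilation: no change — [obadobz]
C Cluster Epenthesis: [obadobz] → [obadobiz]
D Intervocalic Lenition: [obadobiz] → [ovazoviz]
E Pre-h Lowering: no change — [ovazoviz]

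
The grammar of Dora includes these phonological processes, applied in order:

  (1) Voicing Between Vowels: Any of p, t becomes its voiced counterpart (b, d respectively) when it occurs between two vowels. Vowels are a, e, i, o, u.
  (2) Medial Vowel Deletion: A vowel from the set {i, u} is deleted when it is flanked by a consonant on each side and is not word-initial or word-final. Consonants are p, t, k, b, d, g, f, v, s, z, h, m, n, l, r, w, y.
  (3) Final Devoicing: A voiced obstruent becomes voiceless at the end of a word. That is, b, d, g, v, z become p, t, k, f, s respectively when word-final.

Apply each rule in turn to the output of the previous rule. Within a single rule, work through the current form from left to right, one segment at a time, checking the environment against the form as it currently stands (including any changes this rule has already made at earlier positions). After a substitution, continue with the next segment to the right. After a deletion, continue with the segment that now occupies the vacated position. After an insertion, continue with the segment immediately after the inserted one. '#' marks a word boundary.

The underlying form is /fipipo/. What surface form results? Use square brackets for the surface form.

(1) Voicing Between Vowels: [fipipo] → [fibibo]
(2) Medial Vowel Deletion: [fibibo] → [fbbo]
(3) Final Devoicing: no change — [fbbo]

[fbbo]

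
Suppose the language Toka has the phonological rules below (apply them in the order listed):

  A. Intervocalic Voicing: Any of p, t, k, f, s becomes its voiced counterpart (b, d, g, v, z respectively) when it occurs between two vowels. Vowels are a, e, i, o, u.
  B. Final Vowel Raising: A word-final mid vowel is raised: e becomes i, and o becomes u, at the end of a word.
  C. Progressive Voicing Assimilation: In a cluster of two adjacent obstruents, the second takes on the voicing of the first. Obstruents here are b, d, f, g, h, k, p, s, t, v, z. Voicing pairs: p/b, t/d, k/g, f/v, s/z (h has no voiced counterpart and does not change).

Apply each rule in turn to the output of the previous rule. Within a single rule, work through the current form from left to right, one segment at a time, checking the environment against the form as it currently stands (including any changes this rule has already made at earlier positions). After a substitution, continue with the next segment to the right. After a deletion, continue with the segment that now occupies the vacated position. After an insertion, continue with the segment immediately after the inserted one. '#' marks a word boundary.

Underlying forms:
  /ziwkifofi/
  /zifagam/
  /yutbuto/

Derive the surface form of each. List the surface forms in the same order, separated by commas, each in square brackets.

/ziwkifofi/:
  A Intervocalic Voicing: [ziwkifofi] → [ziwkivovi]
  B Final Vowel Raising: no change — [ziwkivovi]
  C Progressive Voicing Assimilation: no change — [ziwkivovi]
/zifagam/:
  A Intervocalic Voicing: [zifagam] → [zivagam]
  B Final Vowel Raising: no change — [zivagam]
  C Progressive Voicing Assimilation: no change — [zivagam]
/yutbuto/:
  A Intervocalic Voicing: [yutbuto] → [yutbudo]
  B Final Vowel Raising: [yutbudo] → [yutbudu]
  C Progressive Voicing Assimilation: [yutbudu] → [yutpudu]

[ziwkivovi], [zivagam], [yutpudu]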